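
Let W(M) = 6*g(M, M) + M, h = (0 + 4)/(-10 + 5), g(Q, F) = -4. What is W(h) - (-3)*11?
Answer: 41/5 ≈ 8.2000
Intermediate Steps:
h = -⅘ (h = 4/(-5) = 4*(-⅕) = -⅘ ≈ -0.80000)
W(M) = -24 + M (W(M) = 6*(-4) + M = -24 + M)
W(h) - (-3)*11 = (-24 - ⅘) - (-3)*11 = -124/5 - 1*(-33) = -124/5 + 33 = 41/5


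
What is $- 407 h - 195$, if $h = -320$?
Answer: $130045$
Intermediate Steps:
$- 407 h - 195 = \left(-407\right) \left(-320\right) - 195 = 130240 - 195 = 130045$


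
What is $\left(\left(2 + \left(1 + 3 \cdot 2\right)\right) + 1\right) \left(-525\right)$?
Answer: $-5250$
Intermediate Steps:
$\left(\left(2 + \left(1 + 3 \cdot 2\right)\right) + 1\right) \left(-525\right) = \left(\left(2 + \left(1 + 6\right)\right) + 1\right) \left(-525\right) = \left(\left(2 + 7\right) + 1\right) \left(-525\right) = \left(9 + 1\right) \left(-525\right) = 10 \left(-525\right) = -5250$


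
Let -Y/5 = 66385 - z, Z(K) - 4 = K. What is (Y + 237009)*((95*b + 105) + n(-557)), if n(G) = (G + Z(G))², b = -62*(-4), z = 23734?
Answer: 29829441810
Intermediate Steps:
Z(K) = 4 + K
b = 248
Y = -213255 (Y = -5*(66385 - 1*23734) = -5*(66385 - 23734) = -5*42651 = -213255)
n(G) = (4 + 2*G)² (n(G) = (G + (4 + G))² = (4 + 2*G)²)
(Y + 237009)*((95*b + 105) + n(-557)) = (-213255 + 237009)*((95*248 + 105) + 4*(2 - 557)²) = 23754*((23560 + 105) + 4*(-555)²) = 23754*(23665 + 4*308025) = 23754*(23665 + 1232100) = 23754*1255765 = 29829441810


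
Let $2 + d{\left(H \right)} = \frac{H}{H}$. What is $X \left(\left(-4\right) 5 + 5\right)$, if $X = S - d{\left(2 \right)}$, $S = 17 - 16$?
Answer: $-30$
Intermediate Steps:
$S = 1$ ($S = 17 - 16 = 1$)
$d{\left(H \right)} = -1$ ($d{\left(H \right)} = -2 + \frac{H}{H} = -2 + 1 = -1$)
$X = 2$ ($X = 1 - -1 = 1 + 1 = 2$)
$X \left(\left(-4\right) 5 + 5\right) = 2 \left(\left(-4\right) 5 + 5\right) = 2 \left(-20 + 5\right) = 2 \left(-15\right) = -30$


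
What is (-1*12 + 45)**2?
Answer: 1089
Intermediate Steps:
(-1*12 + 45)**2 = (-12 + 45)**2 = 33**2 = 1089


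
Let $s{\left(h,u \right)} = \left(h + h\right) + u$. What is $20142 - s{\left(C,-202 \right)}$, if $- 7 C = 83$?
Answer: $\frac{142574}{7} \approx 20368.0$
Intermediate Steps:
$C = - \frac{83}{7}$ ($C = \left(- \frac{1}{7}\right) 83 = - \frac{83}{7} \approx -11.857$)
$s{\left(h,u \right)} = u + 2 h$ ($s{\left(h,u \right)} = 2 h + u = u + 2 h$)
$20142 - s{\left(C,-202 \right)} = 20142 - \left(-202 + 2 \left(- \frac{83}{7}\right)\right) = 20142 - \left(-202 - \frac{166}{7}\right) = 20142 - - \frac{1580}{7} = 20142 + \frac{1580}{7} = \frac{142574}{7}$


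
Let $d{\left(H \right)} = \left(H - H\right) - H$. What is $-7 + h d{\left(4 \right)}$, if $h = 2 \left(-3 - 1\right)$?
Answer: $25$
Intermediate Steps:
$h = -8$ ($h = 2 \left(-4\right) = -8$)
$d{\left(H \right)} = - H$ ($d{\left(H \right)} = 0 - H = - H$)
$-7 + h d{\left(4 \right)} = -7 - 8 \left(\left(-1\right) 4\right) = -7 - -32 = -7 + 32 = 25$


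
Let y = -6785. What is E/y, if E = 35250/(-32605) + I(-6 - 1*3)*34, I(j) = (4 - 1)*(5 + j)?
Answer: 2667618/44244985 ≈ 0.060292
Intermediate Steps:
I(j) = 15 + 3*j (I(j) = 3*(5 + j) = 15 + 3*j)
E = -2667618/6521 (E = 35250/(-32605) + (15 + 3*(-6 - 1*3))*34 = 35250*(-1/32605) + (15 + 3*(-6 - 3))*34 = -7050/6521 + (15 + 3*(-9))*34 = -7050/6521 + (15 - 27)*34 = -7050/6521 - 12*34 = -7050/6521 - 408 = -2667618/6521 ≈ -409.08)
E/y = -2667618/6521/(-6785) = -2667618/6521*(-1/6785) = 2667618/44244985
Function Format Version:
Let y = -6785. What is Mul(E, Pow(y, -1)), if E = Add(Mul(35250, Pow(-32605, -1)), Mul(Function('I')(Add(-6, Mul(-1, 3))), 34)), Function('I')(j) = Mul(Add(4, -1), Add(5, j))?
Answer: Rational(2667618, 44244985) ≈ 0.060292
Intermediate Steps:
Function('I')(j) = Add(15, Mul(3, j)) (Function('I')(j) = Mul(3, Add(5, j)) = Add(15, Mul(3, j)))
E = Rational(-2667618, 6521) (E = Add(Mul(35250, Pow(-32605, -1)), Mul(Add(15, Mul(3, Add(-6, Mul(-1, 3)))), 34)) = Add(Mul(35250, Rational(-1, 32605)), Mul(Add(15, Mul(3, Add(-6, -3))), 34)) = Add(Rational(-7050, 6521), Mul(Add(15, Mul(3, -9)), 34)) = Add(Rational(-7050, 6521), Mul(Add(15, -27), 34)) = Add(Rational(-7050, 6521), Mul(-12, 34)) = Add(Rational(-7050, 6521), -408) = Rational(-2667618, 6521) ≈ -409.08)
Mul(E, Pow(y, -1)) = Mul(Rational(-2667618, 6521), Pow(-6785, -1)) = Mul(Rational(-2667618, 6521), Rational(-1, 6785)) = Rational(2667618, 44244985)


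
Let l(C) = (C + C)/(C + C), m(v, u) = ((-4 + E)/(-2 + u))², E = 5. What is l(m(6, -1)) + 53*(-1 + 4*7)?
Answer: 1432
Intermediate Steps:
m(v, u) = (-2 + u)⁻² (m(v, u) = ((-4 + 5)/(-2 + u))² = (1/(-2 + u))² = (-2 + u)⁻²)
l(C) = 1 (l(C) = (2*C)/((2*C)) = (2*C)*(1/(2*C)) = 1)
l(m(6, -1)) + 53*(-1 + 4*7) = 1 + 53*(-1 + 4*7) = 1 + 53*(-1 + 28) = 1 + 53*27 = 1 + 1431 = 1432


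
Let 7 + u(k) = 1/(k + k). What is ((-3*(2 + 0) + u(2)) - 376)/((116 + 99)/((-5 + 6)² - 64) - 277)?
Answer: 97965/70664 ≈ 1.3863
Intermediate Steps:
u(k) = -7 + 1/(2*k) (u(k) = -7 + 1/(k + k) = -7 + 1/(2*k))
((-3*(2 + 0) + u(2)) - 376)/((116 + 99)/((-5 + 6)² - 64) - 277) = ((-3*(2 + 0) + (-7 + (½)/2)) - 376)/((116 + 99)/((-5 + 6)² - 64) - 277) = ((-3*2 + (-7 + (½)*(½))) - 376)/(215/(1² - 64) - 277) = ((-6 + (-7 + ¼)) - 376)/(215/(1 - 64) - 277) = ((-6 - 27/4) - 376)/(215/(-63) - 277) = (-51/4 - 376)/(215*(-1/63) - 277) = -1555/(4*(-215/63 - 277)) = -1555/(4*(-17666/63)) = -1555/4*(-63/17666) = 97965/70664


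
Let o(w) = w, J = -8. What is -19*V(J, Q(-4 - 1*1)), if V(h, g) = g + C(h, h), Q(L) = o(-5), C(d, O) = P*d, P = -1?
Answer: -57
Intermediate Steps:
C(d, O) = -d
Q(L) = -5
V(h, g) = g - h
-19*V(J, Q(-4 - 1*1)) = -19*(-5 - 1*(-8)) = -19*(-5 + 8) = -19*3 = -57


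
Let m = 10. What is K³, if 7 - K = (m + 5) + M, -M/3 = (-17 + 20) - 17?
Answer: -125000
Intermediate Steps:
M = 42 (M = -3*((-17 + 20) - 17) = -3*(3 - 17) = -3*(-14) = 42)
K = -50 (K = 7 - ((10 + 5) + 42) = 7 - (15 + 42) = 7 - 1*57 = 7 - 57 = -50)
K³ = (-50)³ = -125000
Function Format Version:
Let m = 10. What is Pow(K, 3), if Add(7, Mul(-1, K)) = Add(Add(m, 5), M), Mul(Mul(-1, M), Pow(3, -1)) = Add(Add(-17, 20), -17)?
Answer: -125000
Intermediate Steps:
M = 42 (M = Mul(-3, Add(Add(-17, 20), -17)) = Mul(-3, Add(3, -17)) = Mul(-3, -14) = 42)
K = -50 (K = Add(7, Mul(-1, Add(Add(10, 5), 42))) = Add(7, Mul(-1, Add(15, 42))) = Add(7, Mul(-1, 57)) = Add(7, -57) = -50)
Pow(K, 3) = Pow(-50, 3) = -125000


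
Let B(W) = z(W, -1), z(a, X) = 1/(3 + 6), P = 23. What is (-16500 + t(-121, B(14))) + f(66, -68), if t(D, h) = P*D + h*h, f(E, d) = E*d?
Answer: -1925450/81 ≈ -23771.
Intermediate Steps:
z(a, X) = ⅑ (z(a, X) = 1/9 = ⅑)
B(W) = ⅑
t(D, h) = h² + 23*D (t(D, h) = 23*D + h*h = 23*D + h² = h² + 23*D)
(-16500 + t(-121, B(14))) + f(66, -68) = (-16500 + ((⅑)² + 23*(-121))) + 66*(-68) = (-16500 + (1/81 - 2783)) - 4488 = (-16500 - 225422/81) - 4488 = -1561922/81 - 4488 = -1925450/81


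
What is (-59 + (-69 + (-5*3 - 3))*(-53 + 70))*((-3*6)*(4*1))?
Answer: 110736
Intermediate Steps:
(-59 + (-69 + (-5*3 - 3))*(-53 + 70))*((-3*6)*(4*1)) = (-59 + (-69 + (-15 - 3))*17)*(-18*4) = (-59 + (-69 - 18)*17)*(-72) = (-59 - 87*17)*(-72) = (-59 - 1479)*(-72) = -1538*(-72) = 110736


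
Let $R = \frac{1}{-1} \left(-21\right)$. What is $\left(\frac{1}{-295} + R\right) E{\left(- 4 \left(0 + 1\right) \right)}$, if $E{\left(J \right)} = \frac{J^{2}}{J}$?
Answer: $- \frac{24776}{295} \approx -83.986$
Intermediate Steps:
$E{\left(J \right)} = J$
$R = 21$ ($R = \left(-1\right) \left(-21\right) = 21$)
$\left(\frac{1}{-295} + R\right) E{\left(- 4 \left(0 + 1\right) \right)} = \left(\frac{1}{-295} + 21\right) \left(- 4 \left(0 + 1\right)\right) = \left(- \frac{1}{295} + 21\right) \left(\left(-4\right) 1\right) = \frac{6194}{295} \left(-4\right) = - \frac{24776}{295}$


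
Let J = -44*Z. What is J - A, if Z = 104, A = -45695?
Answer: 41119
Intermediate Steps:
J = -4576 (J = -44*104 = -4576)
J - A = -4576 - 1*(-45695) = -4576 + 45695 = 41119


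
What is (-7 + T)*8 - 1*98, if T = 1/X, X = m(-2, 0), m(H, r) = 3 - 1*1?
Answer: -150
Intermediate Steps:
m(H, r) = 2 (m(H, r) = 3 - 1 = 2)
X = 2
T = ½ (T = 1/2 = ½ ≈ 0.50000)
(-7 + T)*8 - 1*98 = (-7 + ½)*8 - 1*98 = -13/2*8 - 98 = -52 - 98 = -150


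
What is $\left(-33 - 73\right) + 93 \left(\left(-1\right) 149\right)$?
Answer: $-13963$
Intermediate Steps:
$\left(-33 - 73\right) + 93 \left(\left(-1\right) 149\right) = -106 + 93 \left(-149\right) = -106 - 13857 = -13963$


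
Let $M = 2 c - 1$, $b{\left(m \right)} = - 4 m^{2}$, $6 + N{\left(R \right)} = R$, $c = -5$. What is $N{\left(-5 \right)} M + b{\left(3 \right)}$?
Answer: $85$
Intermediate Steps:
$N{\left(R \right)} = -6 + R$
$M = -11$ ($M = 2 \left(-5\right) - 1 = -10 - 1 = -11$)
$N{\left(-5 \right)} M + b{\left(3 \right)} = \left(-6 - 5\right) \left(-11\right) - 4 \cdot 3^{2} = \left(-11\right) \left(-11\right) - 36 = 121 - 36 = 85$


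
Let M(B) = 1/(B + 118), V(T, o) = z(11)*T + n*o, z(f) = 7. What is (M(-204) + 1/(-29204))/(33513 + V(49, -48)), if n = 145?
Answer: -14645/33775243712 ≈ -4.3360e-7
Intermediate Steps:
V(T, o) = 7*T + 145*o
M(B) = 1/(118 + B)
(M(-204) + 1/(-29204))/(33513 + V(49, -48)) = (1/(118 - 204) + 1/(-29204))/(33513 + (7*49 + 145*(-48))) = (1/(-86) - 1/29204)/(33513 + (343 - 6960)) = (-1/86 - 1/29204)/(33513 - 6617) = -14645/1255772/26896 = -14645/1255772*1/26896 = -14645/33775243712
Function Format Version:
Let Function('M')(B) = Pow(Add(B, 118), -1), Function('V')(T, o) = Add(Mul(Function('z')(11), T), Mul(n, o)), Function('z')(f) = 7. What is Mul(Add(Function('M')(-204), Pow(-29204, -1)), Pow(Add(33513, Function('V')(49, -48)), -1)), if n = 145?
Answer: Rational(-14645, 33775243712) ≈ -4.3360e-7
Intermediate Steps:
Function('V')(T, o) = Add(Mul(7, T), Mul(145, o))
Function('M')(B) = Pow(Add(118, B), -1)
Mul(Add(Function('M')(-204), Pow(-29204, -1)), Pow(Add(33513, Function('V')(49, -48)), -1)) = Mul(Add(Pow(Add(118, -204), -1), Pow(-29204, -1)), Pow(Add(33513, Add(Mul(7, 49), Mul(145, -48))), -1)) = Mul(Add(Pow(-86, -1), Rational(-1, 29204)), Pow(Add(33513, Add(343, -6960)), -1)) = Mul(Add(Rational(-1, 86), Rational(-1, 29204)), Pow(Add(33513, -6617), -1)) = Mul(Rational(-14645, 1255772), Pow(26896, -1)) = Mul(Rational(-14645, 1255772), Rational(1, 26896)) = Rational(-14645, 33775243712)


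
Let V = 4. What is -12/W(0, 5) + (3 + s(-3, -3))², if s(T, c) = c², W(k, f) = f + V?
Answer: 428/3 ≈ 142.67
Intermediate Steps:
W(k, f) = 4 + f (W(k, f) = f + 4 = 4 + f)
-12/W(0, 5) + (3 + s(-3, -3))² = -12/(4 + 5) + (3 + (-3)²)² = -12/9 + (3 + 9)² = -12*⅑ + 12² = -4/3 + 144 = 428/3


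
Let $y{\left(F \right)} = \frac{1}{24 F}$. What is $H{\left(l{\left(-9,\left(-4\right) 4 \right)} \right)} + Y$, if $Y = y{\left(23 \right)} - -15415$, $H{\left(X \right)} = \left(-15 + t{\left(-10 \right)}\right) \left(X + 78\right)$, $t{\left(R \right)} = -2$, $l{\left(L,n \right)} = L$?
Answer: $\frac{7861585}{552} \approx 14242.0$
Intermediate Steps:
$y{\left(F \right)} = \frac{1}{24 F}$
$H{\left(X \right)} = -1326 - 17 X$ ($H{\left(X \right)} = \left(-15 - 2\right) \left(X + 78\right) = - 17 \left(78 + X\right) = -1326 - 17 X$)
$Y = \frac{8509081}{552}$ ($Y = \frac{1}{24 \cdot 23} - -15415 = \frac{1}{24} \cdot \frac{1}{23} + 15415 = \frac{1}{552} + 15415 = \frac{8509081}{552} \approx 15415.0$)
$H{\left(l{\left(-9,\left(-4\right) 4 \right)} \right)} + Y = \left(-1326 - -153\right) + \frac{8509081}{552} = \left(-1326 + 153\right) + \frac{8509081}{552} = -1173 + \frac{8509081}{552} = \frac{7861585}{552}$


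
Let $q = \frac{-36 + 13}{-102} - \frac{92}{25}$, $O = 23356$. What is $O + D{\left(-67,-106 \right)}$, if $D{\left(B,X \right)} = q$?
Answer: $\frac{59548991}{2550} \approx 23353.0$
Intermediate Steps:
$q = - \frac{8809}{2550}$ ($q = \left(-23\right) \left(- \frac{1}{102}\right) - \frac{92}{25} = \frac{23}{102} - \frac{92}{25} = - \frac{8809}{2550} \approx -3.4545$)
$D{\left(B,X \right)} = - \frac{8809}{2550}$
$O + D{\left(-67,-106 \right)} = 23356 - \frac{8809}{2550} = \frac{59548991}{2550}$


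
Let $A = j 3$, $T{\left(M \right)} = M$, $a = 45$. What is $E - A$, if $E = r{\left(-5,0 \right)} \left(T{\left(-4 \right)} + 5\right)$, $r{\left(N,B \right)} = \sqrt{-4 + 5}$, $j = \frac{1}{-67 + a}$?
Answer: $\frac{25}{22} \approx 1.1364$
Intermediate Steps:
$j = - \frac{1}{22}$ ($j = \frac{1}{-67 + 45} = \frac{1}{-22} = - \frac{1}{22} \approx -0.045455$)
$r{\left(N,B \right)} = 1$ ($r{\left(N,B \right)} = \sqrt{1} = 1$)
$A = - \frac{3}{22}$ ($A = \left(- \frac{1}{22}\right) 3 = - \frac{3}{22} \approx -0.13636$)
$E = 1$ ($E = 1 \left(-4 + 5\right) = 1 \cdot 1 = 1$)
$E - A = 1 - - \frac{3}{22} = 1 + \frac{3}{22} = \frac{25}{22}$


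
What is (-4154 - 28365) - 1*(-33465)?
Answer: 946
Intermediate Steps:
(-4154 - 28365) - 1*(-33465) = -32519 + 33465 = 946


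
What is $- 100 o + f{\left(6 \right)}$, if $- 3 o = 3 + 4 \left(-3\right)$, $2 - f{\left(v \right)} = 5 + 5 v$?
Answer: $-333$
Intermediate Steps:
$f{\left(v \right)} = -3 - 5 v$ ($f{\left(v \right)} = 2 - \left(5 + 5 v\right) = -3 - 5 v$)
$o = 3$ ($o = - \frac{3 + 4 \left(-3\right)}{3} = - \frac{3 - 12}{3} = \left(- \frac{1}{3}\right) \left(-9\right) = 3$)
$- 100 o + f{\left(6 \right)} = \left(-100\right) 3 - 33 = -300 - 33 = -333$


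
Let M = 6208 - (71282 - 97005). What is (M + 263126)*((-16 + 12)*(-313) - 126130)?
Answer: -36846128046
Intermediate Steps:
M = 31931 (M = 6208 - 1*(-25723) = 6208 + 25723 = 31931)
(M + 263126)*((-16 + 12)*(-313) - 126130) = (31931 + 263126)*((-16 + 12)*(-313) - 126130) = 295057*(-4*(-313) - 126130) = 295057*(1252 - 126130) = 295057*(-124878) = -36846128046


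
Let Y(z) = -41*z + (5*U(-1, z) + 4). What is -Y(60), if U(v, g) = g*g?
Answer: -15544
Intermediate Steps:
U(v, g) = g²
Y(z) = 4 - 41*z + 5*z² (Y(z) = -41*z + (5*z² + 4) = -41*z + (4 + 5*z²) = 4 - 41*z + 5*z²)
-Y(60) = -(4 - 41*60 + 5*60²) = -(4 - 2460 + 5*3600) = -(4 - 2460 + 18000) = -1*15544 = -15544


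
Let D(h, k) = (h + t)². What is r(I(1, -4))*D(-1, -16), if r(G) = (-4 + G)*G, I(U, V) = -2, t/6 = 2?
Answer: 1452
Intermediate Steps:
t = 12 (t = 6*2 = 12)
D(h, k) = (12 + h)² (D(h, k) = (h + 12)² = (12 + h)²)
r(G) = G*(-4 + G)
r(I(1, -4))*D(-1, -16) = (-2*(-4 - 2))*(12 - 1)² = -2*(-6)*11² = 12*121 = 1452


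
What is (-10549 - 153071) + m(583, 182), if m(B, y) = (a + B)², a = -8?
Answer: 167005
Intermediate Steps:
m(B, y) = (-8 + B)²
(-10549 - 153071) + m(583, 182) = (-10549 - 153071) + (-8 + 583)² = -163620 + 575² = -163620 + 330625 = 167005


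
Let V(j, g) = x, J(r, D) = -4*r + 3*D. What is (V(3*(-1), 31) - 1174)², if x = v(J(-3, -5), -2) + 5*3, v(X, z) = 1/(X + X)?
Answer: 48372025/36 ≈ 1.3437e+6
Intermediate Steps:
v(X, z) = 1/(2*X)
x = 89/6 (x = 1/(2*(-4*(-3) + 3*(-5))) + 5*3 = 1/(2*(12 - 15)) + 15 = (½)/(-3) + 15 = (½)*(-⅓) + 15 = -⅙ + 15 = 89/6 ≈ 14.833)
V(j, g) = 89/6
(V(3*(-1), 31) - 1174)² = (89/6 - 1174)² = (-6955/6)² = 48372025/36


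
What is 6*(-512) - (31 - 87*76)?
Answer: 3509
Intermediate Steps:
6*(-512) - (31 - 87*76) = -3072 - (31 - 6612) = -3072 - 1*(-6581) = -3072 + 6581 = 3509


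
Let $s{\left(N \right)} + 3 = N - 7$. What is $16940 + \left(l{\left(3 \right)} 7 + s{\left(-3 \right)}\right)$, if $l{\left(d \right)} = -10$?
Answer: $16857$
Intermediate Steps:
$s{\left(N \right)} = -10 + N$ ($s{\left(N \right)} = -3 + \left(N - 7\right) = -3 + \left(-7 + N\right) = -10 + N$)
$16940 + \left(l{\left(3 \right)} 7 + s{\left(-3 \right)}\right) = 16940 - 83 = 16857$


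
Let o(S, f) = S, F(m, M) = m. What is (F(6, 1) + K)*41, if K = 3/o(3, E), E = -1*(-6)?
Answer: 287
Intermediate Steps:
E = 6
K = 1 (K = 3/3 = 3*(⅓) = 1)
(F(6, 1) + K)*41 = (6 + 1)*41 = 7*41 = 287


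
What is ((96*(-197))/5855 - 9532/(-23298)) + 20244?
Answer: 1380547493422/68204895 ≈ 20241.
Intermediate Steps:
((96*(-197))/5855 - 9532/(-23298)) + 20244 = (-18912*1/5855 - 9532*(-1/23298)) + 20244 = (-18912/5855 + 4766/11649) + 20244 = -192400958/68204895 + 20244 = 1380547493422/68204895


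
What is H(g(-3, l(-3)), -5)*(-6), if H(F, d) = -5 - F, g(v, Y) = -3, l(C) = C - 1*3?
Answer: 12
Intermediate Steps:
l(C) = -3 + C (l(C) = C - 3 = -3 + C)
H(g(-3, l(-3)), -5)*(-6) = (-5 - 1*(-3))*(-6) = (-5 + 3)*(-6) = -2*(-6) = 12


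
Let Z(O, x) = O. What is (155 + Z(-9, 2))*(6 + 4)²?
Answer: 14600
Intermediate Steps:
(155 + Z(-9, 2))*(6 + 4)² = (155 - 9)*(6 + 4)² = 146*10² = 146*100 = 14600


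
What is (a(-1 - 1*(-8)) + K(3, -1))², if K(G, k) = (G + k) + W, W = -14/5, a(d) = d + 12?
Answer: 8281/25 ≈ 331.24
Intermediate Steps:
a(d) = 12 + d
W = -14/5 (W = -14*⅕ = -14/5 ≈ -2.8000)
K(G, k) = -14/5 + G + k (K(G, k) = (G + k) - 14/5 = -14/5 + G + k)
(a(-1 - 1*(-8)) + K(3, -1))² = ((12 + (-1 - 1*(-8))) + (-14/5 + 3 - 1))² = ((12 + (-1 + 8)) - ⅘)² = ((12 + 7) - ⅘)² = (19 - ⅘)² = (91/5)² = 8281/25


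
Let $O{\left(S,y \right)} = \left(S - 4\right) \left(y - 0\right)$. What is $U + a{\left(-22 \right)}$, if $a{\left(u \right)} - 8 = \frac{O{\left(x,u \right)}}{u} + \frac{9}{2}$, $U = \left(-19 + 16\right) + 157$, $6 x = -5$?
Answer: $\frac{485}{3} \approx 161.67$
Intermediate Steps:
$x = - \frac{5}{6}$ ($x = \frac{1}{6} \left(-5\right) = - \frac{5}{6} \approx -0.83333$)
$O{\left(S,y \right)} = y \left(-4 + S\right)$ ($O{\left(S,y \right)} = \left(-4 + S\right) \left(y + 0\right) = \left(-4 + S\right) y = y \left(-4 + S\right)$)
$U = 154$ ($U = -3 + 157 = 154$)
$a{\left(u \right)} = \frac{23}{3}$ ($a{\left(u \right)} = 8 + \left(\frac{u \left(-4 - \frac{5}{6}\right)}{u} + \frac{9}{2}\right) = 8 + \left(\frac{u \left(- \frac{29}{6}\right)}{u} + 9 \cdot \frac{1}{2}\right) = 8 + \left(\frac{\left(- \frac{29}{6}\right) u}{u} + \frac{9}{2}\right) = 8 + \left(- \frac{29}{6} + \frac{9}{2}\right) = 8 - \frac{1}{3} = \frac{23}{3}$)
$U + a{\left(-22 \right)} = 154 + \frac{23}{3} = \frac{485}{3}$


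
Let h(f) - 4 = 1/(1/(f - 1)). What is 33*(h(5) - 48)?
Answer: -1320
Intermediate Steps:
h(f) = 3 + f (h(f) = 4 + 1/(1/(f - 1)) = 4 + 1/(1/(-1 + f)) = 4 + (-1 + f) = 3 + f)
33*(h(5) - 48) = 33*((3 + 5) - 48) = 33*(8 - 48) = 33*(-40) = -1320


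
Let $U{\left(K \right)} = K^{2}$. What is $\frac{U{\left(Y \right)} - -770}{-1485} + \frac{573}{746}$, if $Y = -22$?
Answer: $- \frac{2563}{33570} \approx -0.076348$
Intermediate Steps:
$\frac{U{\left(Y \right)} - -770}{-1485} + \frac{573}{746} = \frac{\left(-22\right)^{2} - -770}{-1485} + \frac{573}{746} = \left(484 + 770\right) \left(- \frac{1}{1485}\right) + 573 \cdot \frac{1}{746} = 1254 \left(- \frac{1}{1485}\right) + \frac{573}{746} = - \frac{38}{45} + \frac{573}{746} = - \frac{2563}{33570}$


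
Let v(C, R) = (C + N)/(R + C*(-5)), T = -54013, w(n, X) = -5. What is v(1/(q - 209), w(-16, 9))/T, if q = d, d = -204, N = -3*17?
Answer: -5266/27816695 ≈ -0.00018931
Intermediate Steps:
N = -51
q = -204
v(C, R) = (-51 + C)/(R - 5*C) (v(C, R) = (C - 51)/(R + C*(-5)) = (-51 + C)/(R - 5*C))
v(1/(q - 209), w(-16, 9))/T = ((51 - 1/(-204 - 209))/(-1*(-5) + 5/(-204 - 209)))/(-54013) = ((51 - 1/(-413))/(5 + 5/(-413)))*(-1/54013) = ((51 - 1*(-1/413))/(5 + 5*(-1/413)))*(-1/54013) = ((51 + 1/413)/(5 - 5/413))*(-1/54013) = ((21064/413)/(2060/413))*(-1/54013) = ((413/2060)*(21064/413))*(-1/54013) = (5266/515)*(-1/54013) = -5266/27816695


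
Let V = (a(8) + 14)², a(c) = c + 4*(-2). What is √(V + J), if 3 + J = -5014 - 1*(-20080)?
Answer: √15259 ≈ 123.53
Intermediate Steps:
a(c) = -8 + c (a(c) = c - 8 = -8 + c)
V = 196 (V = ((-8 + 8) + 14)² = (0 + 14)² = 14² = 196)
J = 15063 (J = -3 + (-5014 - 1*(-20080)) = -3 + (-5014 + 20080) = -3 + 15066 = 15063)
√(V + J) = √(196 + 15063) = √15259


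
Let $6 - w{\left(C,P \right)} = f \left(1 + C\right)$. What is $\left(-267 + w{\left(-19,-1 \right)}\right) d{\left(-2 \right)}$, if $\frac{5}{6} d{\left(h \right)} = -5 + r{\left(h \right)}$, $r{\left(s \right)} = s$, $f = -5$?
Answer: $\frac{14742}{5} \approx 2948.4$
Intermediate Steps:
$w{\left(C,P \right)} = 11 + 5 C$ ($w{\left(C,P \right)} = 6 - - 5 \left(1 + C\right) = 6 - \left(-5 - 5 C\right) = 6 + \left(5 + 5 C\right) = 11 + 5 C$)
$d{\left(h \right)} = -6 + \frac{6 h}{5}$ ($d{\left(h \right)} = \frac{6 \left(-5 + h\right)}{5} = -6 + \frac{6 h}{5}$)
$\left(-267 + w{\left(-19,-1 \right)}\right) d{\left(-2 \right)} = \left(-267 + \left(11 + 5 \left(-19\right)\right)\right) \left(-6 + \frac{6}{5} \left(-2\right)\right) = \left(-267 + \left(11 - 95\right)\right) \left(-6 - \frac{12}{5}\right) = \left(-267 - 84\right) \left(- \frac{42}{5}\right) = \left(-351\right) \left(- \frac{42}{5}\right) = \frac{14742}{5}$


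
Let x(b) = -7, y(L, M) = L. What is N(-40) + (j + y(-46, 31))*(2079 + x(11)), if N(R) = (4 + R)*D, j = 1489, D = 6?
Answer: 2989680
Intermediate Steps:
N(R) = 24 + 6*R (N(R) = (4 + R)*6 = 24 + 6*R)
N(-40) + (j + y(-46, 31))*(2079 + x(11)) = (24 + 6*(-40)) + (1489 - 46)*(2079 - 7) = (24 - 240) + 1443*2072 = -216 + 2989896 = 2989680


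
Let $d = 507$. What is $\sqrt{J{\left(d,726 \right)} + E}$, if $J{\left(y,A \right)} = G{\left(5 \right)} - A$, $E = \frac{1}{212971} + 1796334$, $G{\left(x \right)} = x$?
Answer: $\frac{4 \sqrt{5090186544020094}}{212971} \approx 1340.0$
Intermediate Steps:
$E = \frac{382567048315}{212971}$ ($E = \frac{1}{212971} + 1796334 = \frac{382567048315}{212971} \approx 1.7963 \cdot 10^{6}$)
$J{\left(y,A \right)} = 5 - A$
$\sqrt{J{\left(d,726 \right)} + E} = \sqrt{\left(5 - 726\right) + \frac{382567048315}{212971}} = \sqrt{-721 + \frac{382567048315}{212971}} = \sqrt{\frac{382413496224}{212971}} = \frac{4 \sqrt{5090186544020094}}{212971}$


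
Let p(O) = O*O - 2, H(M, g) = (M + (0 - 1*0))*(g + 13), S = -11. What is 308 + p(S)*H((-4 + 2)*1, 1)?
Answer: -3024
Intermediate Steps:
H(M, g) = M*(13 + g) (H(M, g) = (M + (0 + 0))*(13 + g) = (M + 0)*(13 + g) = M*(13 + g))
p(O) = -2 + O**2 (p(O) = O**2 - 2 = -2 + O**2)
308 + p(S)*H((-4 + 2)*1, 1) = 308 + (-2 + (-11)**2)*(((-4 + 2)*1)*(13 + 1)) = 308 + (-2 + 121)*(-2*1*14) = 308 + 119*(-2*14) = 308 + 119*(-28) = 308 - 3332 = -3024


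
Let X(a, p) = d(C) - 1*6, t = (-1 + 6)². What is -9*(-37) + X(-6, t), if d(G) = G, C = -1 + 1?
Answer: 327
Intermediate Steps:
C = 0
t = 25 (t = 5² = 25)
X(a, p) = -6 (X(a, p) = 0 - 1*6 = 0 - 6 = -6)
-9*(-37) + X(-6, t) = -9*(-37) - 6 = 333 - 6 = 327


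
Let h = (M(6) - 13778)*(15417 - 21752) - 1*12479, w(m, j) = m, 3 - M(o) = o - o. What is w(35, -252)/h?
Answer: 35/87252146 ≈ 4.0114e-7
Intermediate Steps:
M(o) = 3 (M(o) = 3 - (o - o) = 3 - 1*0 = 3 + 0 = 3)
h = 87252146 (h = (3 - 13778)*(15417 - 21752) - 1*12479 = -13775*(-6335) - 12479 = 87264625 - 12479 = 87252146)
w(35, -252)/h = 35/87252146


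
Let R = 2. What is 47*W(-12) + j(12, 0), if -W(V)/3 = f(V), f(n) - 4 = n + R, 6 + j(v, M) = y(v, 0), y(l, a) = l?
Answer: 852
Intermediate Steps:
j(v, M) = -6 + v
f(n) = 6 + n (f(n) = 4 + (n + 2) = 4 + (2 + n) = 6 + n)
W(V) = -18 - 3*V (W(V) = -3*(6 + V) = -18 - 3*V)
47*W(-12) + j(12, 0) = 47*(-18 - 3*(-12)) + (-6 + 12) = 47*(-18 + 36) + 6 = 47*18 + 6 = 846 + 6 = 852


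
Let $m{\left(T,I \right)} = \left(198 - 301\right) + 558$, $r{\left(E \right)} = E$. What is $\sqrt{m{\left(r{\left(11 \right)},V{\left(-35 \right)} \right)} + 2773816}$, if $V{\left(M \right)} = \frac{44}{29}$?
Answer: $\sqrt{2774271} \approx 1665.6$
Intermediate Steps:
$V{\left(M \right)} = \frac{44}{29}$ ($V{\left(M \right)} = 44 \cdot \frac{1}{29} = \frac{44}{29}$)
$m{\left(T,I \right)} = 455$ ($m{\left(T,I \right)} = -103 + 558 = 455$)
$\sqrt{m{\left(r{\left(11 \right)},V{\left(-35 \right)} \right)} + 2773816} = \sqrt{455 + 2773816} = \sqrt{2774271}$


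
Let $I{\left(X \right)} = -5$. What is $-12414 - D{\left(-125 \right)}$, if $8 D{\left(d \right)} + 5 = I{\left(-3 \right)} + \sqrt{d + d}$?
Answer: $- \frac{49651}{4} - \frac{5 i \sqrt{10}}{8} \approx -12413.0 - 1.9764 i$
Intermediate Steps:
$D{\left(d \right)} = - \frac{5}{4} + \frac{\sqrt{2} \sqrt{d}}{8}$ ($D{\left(d \right)} = - \frac{5}{8} + \frac{-5 + \sqrt{d + d}}{8} = - \frac{5}{8} + \frac{-5 + \sqrt{2 d}}{8} = - \frac{5}{8} + \frac{-5 + \sqrt{2} \sqrt{d}}{8} = - \frac{5}{8} + \left(- \frac{5}{8} + \frac{\sqrt{2} \sqrt{d}}{8}\right) = - \frac{5}{4} + \frac{\sqrt{2} \sqrt{d}}{8}$)
$-12414 - D{\left(-125 \right)} = -12414 - \left(- \frac{5}{4} + \frac{\sqrt{2} \sqrt{-125}}{8}\right) = -12414 - \left(- \frac{5}{4} + \frac{\sqrt{2} \cdot 5 i \sqrt{5}}{8}\right) = -12414 - \left(- \frac{5}{4} + \frac{5 i \sqrt{10}}{8}\right) = -12414 + \left(\frac{5}{4} - \frac{5 i \sqrt{10}}{8}\right) = - \frac{49651}{4} - \frac{5 i \sqrt{10}}{8}$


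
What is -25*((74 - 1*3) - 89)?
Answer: 450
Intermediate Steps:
-25*((74 - 1*3) - 89) = -25*((74 - 3) - 89) = -25*(71 - 89) = -25*(-18) = 450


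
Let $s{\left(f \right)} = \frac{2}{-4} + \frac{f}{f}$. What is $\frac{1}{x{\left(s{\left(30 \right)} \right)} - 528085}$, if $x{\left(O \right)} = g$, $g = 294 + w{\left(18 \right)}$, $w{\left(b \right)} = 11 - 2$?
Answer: $- \frac{1}{527782} \approx -1.8947 \cdot 10^{-6}$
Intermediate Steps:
$w{\left(b \right)} = 9$
$s{\left(f \right)} = \frac{1}{2}$ ($s{\left(f \right)} = 2 \left(- \frac{1}{4}\right) + 1 = - \frac{1}{2} + 1 = \frac{1}{2}$)
$g = 303$ ($g = 294 + 9 = 303$)
$x{\left(O \right)} = 303$
$\frac{1}{x{\left(s{\left(30 \right)} \right)} - 528085} = \frac{1}{303 - 528085} = \frac{1}{-527782} = - \frac{1}{527782}$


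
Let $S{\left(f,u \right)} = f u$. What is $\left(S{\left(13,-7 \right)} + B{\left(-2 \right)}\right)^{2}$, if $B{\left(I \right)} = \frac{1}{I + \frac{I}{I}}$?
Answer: $8464$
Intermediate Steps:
$B{\left(I \right)} = \frac{1}{1 + I}$ ($B{\left(I \right)} = \frac{1}{I + 1} = \frac{1}{1 + I}$)
$\left(S{\left(13,-7 \right)} + B{\left(-2 \right)}\right)^{2} = \left(13 \left(-7\right) + \frac{1}{1 - 2}\right)^{2} = \left(-91 + \frac{1}{-1}\right)^{2} = \left(-91 - 1\right)^{2} = \left(-92\right)^{2} = 8464$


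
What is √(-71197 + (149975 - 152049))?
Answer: I*√73271 ≈ 270.69*I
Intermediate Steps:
√(-71197 + (149975 - 152049)) = √(-71197 - 2074) = √(-73271) = I*√73271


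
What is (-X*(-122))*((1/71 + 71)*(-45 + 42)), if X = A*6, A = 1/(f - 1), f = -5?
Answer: 1845372/71 ≈ 25991.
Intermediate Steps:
A = -⅙ (A = 1/(-5 - 1) = 1/(-6) = -⅙ ≈ -0.16667)
X = -1 (X = -⅙*6 = -1)
(-X*(-122))*((1/71 + 71)*(-45 + 42)) = (-1*(-1)*(-122))*((1/71 + 71)*(-45 + 42)) = (1*(-122))*((1/71 + 71)*(-3)) = -615124*(-3)/71 = -122*(-15126/71) = 1845372/71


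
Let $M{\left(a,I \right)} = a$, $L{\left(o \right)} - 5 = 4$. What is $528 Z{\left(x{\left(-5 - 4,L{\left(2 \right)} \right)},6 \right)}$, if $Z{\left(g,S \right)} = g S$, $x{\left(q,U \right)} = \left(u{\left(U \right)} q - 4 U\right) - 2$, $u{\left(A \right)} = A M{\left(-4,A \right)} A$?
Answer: $9117504$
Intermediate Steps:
$L{\left(o \right)} = 9$ ($L{\left(o \right)} = 5 + 4 = 9$)
$u{\left(A \right)} = - 4 A^{2}$ ($u{\left(A \right)} = A \left(-4\right) A = - 4 A A = - 4 A^{2}$)
$x{\left(q,U \right)} = -2 - 4 U - 4 q U^{2}$ ($x{\left(q,U \right)} = \left(- 4 U^{2} q - 4 U\right) - 2 = \left(- 4 q U^{2} - 4 U\right) - 2 = \left(- 4 U - 4 q U^{2}\right) - 2 = -2 - 4 U - 4 q U^{2}$)
$Z{\left(g,S \right)} = S g$
$528 Z{\left(x{\left(-5 - 4,L{\left(2 \right)} \right)},6 \right)} = 528 \cdot 6 \left(-2 - 36 - 4 \left(-5 - 4\right) 9^{2}\right) = 528 \cdot 6 \left(-2 - 36 - 4 \left(-5 - 4\right) 81\right) = 528 \cdot 6 \left(-2 - 36 - \left(-36\right) 81\right) = 528 \cdot 6 \left(-2 - 36 + 2916\right) = 528 \cdot 6 \cdot 2878 = 528 \cdot 17268 = 9117504$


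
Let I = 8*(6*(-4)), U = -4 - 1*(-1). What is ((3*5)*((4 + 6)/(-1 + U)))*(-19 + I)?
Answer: 15825/2 ≈ 7912.5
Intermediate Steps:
U = -3 (U = -4 + 1 = -3)
I = -192 (I = 8*(-24) = -192)
((3*5)*((4 + 6)/(-1 + U)))*(-19 + I) = ((3*5)*((4 + 6)/(-1 - 3)))*(-19 - 192) = (15*(10/(-4)))*(-211) = (15*(10*(-¼)))*(-211) = (15*(-5/2))*(-211) = -75/2*(-211) = 15825/2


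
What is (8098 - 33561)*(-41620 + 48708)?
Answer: -180481744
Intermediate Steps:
(8098 - 33561)*(-41620 + 48708) = -25463*7088 = -180481744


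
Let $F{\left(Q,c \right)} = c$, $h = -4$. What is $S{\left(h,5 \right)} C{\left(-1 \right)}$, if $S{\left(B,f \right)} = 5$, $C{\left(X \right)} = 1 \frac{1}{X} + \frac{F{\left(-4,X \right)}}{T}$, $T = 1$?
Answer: $-10$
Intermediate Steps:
$C{\left(X \right)} = X + \frac{1}{X}$ ($C{\left(X \right)} = 1 \frac{1}{X} + \frac{X}{1} = \frac{1}{X} + X 1 = \frac{1}{X} + X = X + \frac{1}{X}$)
$S{\left(h,5 \right)} C{\left(-1 \right)} = 5 \left(-1 + \frac{1}{-1}\right) = 5 \left(-1 - 1\right) = 5 \left(-2\right) = -10$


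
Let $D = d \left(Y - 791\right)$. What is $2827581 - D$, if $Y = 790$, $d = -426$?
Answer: $2827155$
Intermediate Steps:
$D = 426$ ($D = - 426 \left(790 - 791\right) = \left(-426\right) \left(-1\right) = 426$)
$2827581 - D = 2827581 - 426 = 2827155$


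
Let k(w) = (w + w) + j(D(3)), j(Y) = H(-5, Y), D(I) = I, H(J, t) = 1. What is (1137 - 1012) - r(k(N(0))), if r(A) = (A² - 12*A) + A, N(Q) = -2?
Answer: 83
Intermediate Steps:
j(Y) = 1
k(w) = 1 + 2*w (k(w) = (w + w) + 1 = 2*w + 1 = 1 + 2*w)
r(A) = A² - 11*A
(1137 - 1012) - r(k(N(0))) = (1137 - 1012) - (1 + 2*(-2))*(-11 + (1 + 2*(-2))) = 125 - (1 - 4)*(-11 + (1 - 4)) = 125 - (-3)*(-11 - 3) = 125 - (-3)*(-14) = 125 - 1*42 = 125 - 42 = 83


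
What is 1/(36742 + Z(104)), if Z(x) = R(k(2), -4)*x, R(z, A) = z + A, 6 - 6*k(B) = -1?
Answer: 3/109342 ≈ 2.7437e-5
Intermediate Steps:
k(B) = 7/6 (k(B) = 1 - ⅙*(-1) = 1 + ⅙ = 7/6)
R(z, A) = A + z
Z(x) = -17*x/6 (Z(x) = (-4 + 7/6)*x = -17*x/6)
1/(36742 + Z(104)) = 1/(36742 - 17/6*104) = 1/(36742 - 884/3) = 1/(109342/3) = 3/109342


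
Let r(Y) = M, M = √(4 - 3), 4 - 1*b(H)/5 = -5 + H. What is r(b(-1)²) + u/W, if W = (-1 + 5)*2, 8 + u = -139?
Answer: -139/8 ≈ -17.375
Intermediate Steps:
u = -147 (u = -8 - 139 = -147)
b(H) = 45 - 5*H (b(H) = 20 - 5*(-5 + H) = 20 + (25 - 5*H) = 45 - 5*H)
M = 1 (M = √1 = 1)
r(Y) = 1
W = 8 (W = 4*2 = 8)
r(b(-1)²) + u/W = 1 - 147/8 = -139/8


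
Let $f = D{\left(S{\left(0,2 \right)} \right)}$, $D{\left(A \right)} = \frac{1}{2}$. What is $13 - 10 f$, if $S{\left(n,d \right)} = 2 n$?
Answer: $8$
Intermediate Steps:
$D{\left(A \right)} = \frac{1}{2}$
$f = \frac{1}{2} \approx 0.5$
$13 - 10 f = 13 - 5 = 8$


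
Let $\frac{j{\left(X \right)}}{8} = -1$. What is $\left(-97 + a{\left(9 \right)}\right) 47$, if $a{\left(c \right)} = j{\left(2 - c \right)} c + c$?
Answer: $-7520$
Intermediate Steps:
$j{\left(X \right)} = -8$ ($j{\left(X \right)} = 8 \left(-1\right) = -8$)
$a{\left(c \right)} = - 7 c$ ($a{\left(c \right)} = - 8 c + c = - 7 c$)
$\left(-97 + a{\left(9 \right)}\right) 47 = \left(-97 - 63\right) 47 = \left(-160\right) 47 = -7520$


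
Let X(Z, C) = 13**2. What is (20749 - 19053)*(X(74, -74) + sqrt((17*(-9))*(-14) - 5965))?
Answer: 286624 + 1696*I*sqrt(3823) ≈ 2.8662e+5 + 1.0486e+5*I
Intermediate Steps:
X(Z, C) = 169
(20749 - 19053)*(X(74, -74) + sqrt((17*(-9))*(-14) - 5965)) = (20749 - 19053)*(169 + sqrt((17*(-9))*(-14) - 5965)) = 1696*(169 + sqrt(-153*(-14) - 5965)) = 1696*(169 + sqrt(2142 - 5965)) = 1696*(169 + sqrt(-3823)) = 1696*(169 + I*sqrt(3823)) = 286624 + 1696*I*sqrt(3823)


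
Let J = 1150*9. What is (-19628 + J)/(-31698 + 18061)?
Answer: 9278/13637 ≈ 0.68036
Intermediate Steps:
J = 10350
(-19628 + J)/(-31698 + 18061) = (-19628 + 10350)/(-31698 + 18061) = -9278/(-13637) = -9278*(-1/13637) = 9278/13637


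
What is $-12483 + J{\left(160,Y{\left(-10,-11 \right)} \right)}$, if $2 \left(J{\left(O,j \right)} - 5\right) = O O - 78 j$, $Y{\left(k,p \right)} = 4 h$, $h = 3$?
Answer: $-146$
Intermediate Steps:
$Y{\left(k,p \right)} = 12$ ($Y{\left(k,p \right)} = 4 \cdot 3 = 12$)
$J{\left(O,j \right)} = 5 + \frac{O^{2}}{2} - 39 j$ ($J{\left(O,j \right)} = 5 + \frac{O O - 78 j}{2} = 5 + \frac{O^{2} - 78 j}{2} = 5 + \left(\frac{O^{2}}{2} - 39 j\right) = 5 + \frac{O^{2}}{2} - 39 j$)
$-12483 + J{\left(160,Y{\left(-10,-11 \right)} \right)} = -12483 + \left(5 + \frac{160^{2}}{2} - 468\right) = -12483 + \left(5 + \frac{1}{2} \cdot 25600 - 468\right) = -12483 + \left(5 + 12800 - 468\right) = -12483 + 12337 = -146$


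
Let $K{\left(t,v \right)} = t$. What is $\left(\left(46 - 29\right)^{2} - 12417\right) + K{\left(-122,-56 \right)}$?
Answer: $-12250$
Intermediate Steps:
$\left(\left(46 - 29\right)^{2} - 12417\right) + K{\left(-122,-56 \right)} = \left(\left(46 - 29\right)^{2} - 12417\right) - 122 = \left(17^{2} - 12417\right) - 122 = \left(289 - 12417\right) - 122 = -12128 - 122 = -12250$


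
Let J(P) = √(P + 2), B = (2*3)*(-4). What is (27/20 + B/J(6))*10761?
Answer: 290547/20 - 64566*√2 ≈ -76783.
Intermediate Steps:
B = -24 (B = 6*(-4) = -24)
J(P) = √(2 + P)
(27/20 + B/J(6))*10761 = (27/20 - 24/√(2 + 6))*10761 = (27*(1/20) - 24*√2/4)*10761 = (27/20 - 24*√2/4)*10761 = (27/20 - 6*√2)*10761 = 290547/20 - 64566*√2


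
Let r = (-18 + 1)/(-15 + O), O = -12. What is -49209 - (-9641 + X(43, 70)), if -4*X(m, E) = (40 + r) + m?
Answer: -2135543/54 ≈ -39547.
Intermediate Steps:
r = 17/27 (r = (-18 + 1)/(-15 - 12) = -17/(-27) = -17*(-1/27) = 17/27 ≈ 0.62963)
X(m, E) = -1097/108 - m/4 (X(m, E) = -((40 + 17/27) + m)/4 = -(1097/27 + m)/4 = -1097/108 - m/4)
-49209 - (-9641 + X(43, 70)) = -49209 - (-9641 + (-1097/108 - ¼*43)) = -49209 - (-9641 + (-1097/108 - 43/4)) = -49209 - (-9641 - 1129/54) = -49209 - 1*(-521743/54) = -49209 + 521743/54 = -2135543/54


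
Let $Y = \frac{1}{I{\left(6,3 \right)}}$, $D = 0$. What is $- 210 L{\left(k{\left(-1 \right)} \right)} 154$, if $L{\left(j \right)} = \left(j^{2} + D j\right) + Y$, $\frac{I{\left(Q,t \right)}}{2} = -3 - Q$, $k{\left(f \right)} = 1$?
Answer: $- \frac{91630}{3} \approx -30543.0$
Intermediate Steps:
$I{\left(Q,t \right)} = -6 - 2 Q$ ($I{\left(Q,t \right)} = 2 \left(-3 - Q\right) = -6 - 2 Q$)
$Y = - \frac{1}{18}$ ($Y = \frac{1}{-6 - 12} = \frac{1}{-18} = - \frac{1}{18} \approx -0.055556$)
$L{\left(j \right)} = - \frac{1}{18} + j^{2}$ ($L{\left(j \right)} = \left(j^{2} + 0 j\right) - \frac{1}{18} = \left(j^{2} + 0\right) - \frac{1}{18} = j^{2} - \frac{1}{18} = - \frac{1}{18} + j^{2}$)
$- 210 L{\left(k{\left(-1 \right)} \right)} 154 = - 210 \left(- \frac{1}{18} + 1^{2}\right) 154 = - 210 \left(- \frac{1}{18} + 1\right) 154 = \left(-210\right) \frac{17}{18} \cdot 154 = \left(- \frac{595}{3}\right) 154 = - \frac{91630}{3}$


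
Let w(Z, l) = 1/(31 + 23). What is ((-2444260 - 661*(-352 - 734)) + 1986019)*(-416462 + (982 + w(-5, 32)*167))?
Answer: -215719765095/2 ≈ -1.0786e+11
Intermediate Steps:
w(Z, l) = 1/54
((-2444260 - 661*(-352 - 734)) + 1986019)*(-416462 + (982 + w(-5, 32)*167)) = ((-2444260 - 661*(-352 - 734)) + 1986019)*(-416462 + (982 + (1/54)*167)) = ((-2444260 - 661*(-1086)) + 1986019)*(-416462 + (982 + 167/54)) = ((-2444260 - 1*(-717846)) + 1986019)*(-416462 + 53195/54) = ((-2444260 + 717846) + 1986019)*(-22435753/54) = (-1726414 + 1986019)*(-22435753/54) = 259605*(-22435753/54) = -215719765095/2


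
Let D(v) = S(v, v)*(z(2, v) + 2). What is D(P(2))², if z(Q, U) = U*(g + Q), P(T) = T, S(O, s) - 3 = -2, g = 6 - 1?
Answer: 256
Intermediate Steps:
g = 5
S(O, s) = 1 (S(O, s) = 3 - 2 = 1)
z(Q, U) = U*(5 + Q)
D(v) = 2 + 7*v (D(v) = 1*(v*(5 + 2) + 2) = 1*(v*7 + 2) = 1*(7*v + 2) = 1*(2 + 7*v) = 2 + 7*v)
D(P(2))² = (2 + 7*2)² = (2 + 14)² = 16² = 256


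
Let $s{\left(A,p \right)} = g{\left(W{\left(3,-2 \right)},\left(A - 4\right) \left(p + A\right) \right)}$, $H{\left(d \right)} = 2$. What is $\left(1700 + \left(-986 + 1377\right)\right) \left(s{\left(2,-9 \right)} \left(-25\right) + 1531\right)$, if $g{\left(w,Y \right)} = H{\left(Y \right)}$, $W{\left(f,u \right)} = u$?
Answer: $3096771$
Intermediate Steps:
$g{\left(w,Y \right)} = 2$
$s{\left(A,p \right)} = 2$
$\left(1700 + \left(-986 + 1377\right)\right) \left(s{\left(2,-9 \right)} \left(-25\right) + 1531\right) = \left(1700 + \left(-986 + 1377\right)\right) \left(2 \left(-25\right) + 1531\right) = \left(1700 + 391\right) \left(-50 + 1531\right) = 2091 \cdot 1481 = 3096771$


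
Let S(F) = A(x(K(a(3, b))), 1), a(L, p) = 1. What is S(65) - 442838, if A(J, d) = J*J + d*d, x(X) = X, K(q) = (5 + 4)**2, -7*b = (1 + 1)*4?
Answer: -436276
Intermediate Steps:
b = -8/7 (b = -(1 + 1)*4/7 = -2*4/7 = -1/7*8 = -8/7 ≈ -1.1429)
K(q) = 81 (K(q) = 9**2 = 81)
A(J, d) = J**2 + d**2
S(F) = 6562 (S(F) = 81**2 + 1**2 = 6561 + 1 = 6562)
S(65) - 442838 = 6562 - 442838 = -436276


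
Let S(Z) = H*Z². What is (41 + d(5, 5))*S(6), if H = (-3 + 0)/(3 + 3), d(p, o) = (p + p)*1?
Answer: -918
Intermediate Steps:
d(p, o) = 2*p (d(p, o) = (2*p)*1 = 2*p)
H = -½ (H = -3/6 = -3*⅙ = -½ ≈ -0.50000)
S(Z) = -Z²/2
(41 + d(5, 5))*S(6) = (41 + 2*5)*(-½*6²) = (41 + 10)*(-½*36) = 51*(-18) = -918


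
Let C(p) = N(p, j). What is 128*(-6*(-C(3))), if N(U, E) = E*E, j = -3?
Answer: 6912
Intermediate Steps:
N(U, E) = E²
C(p) = 9 (C(p) = (-3)² = 9)
128*(-6*(-C(3))) = 128*(-6*(-1*9)) = 128*(-6*(-9)) = 128*(-1*(-54)) = 128*54 = 6912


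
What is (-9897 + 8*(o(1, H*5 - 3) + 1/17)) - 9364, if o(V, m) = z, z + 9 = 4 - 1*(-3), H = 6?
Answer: -327701/17 ≈ -19277.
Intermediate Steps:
z = -2 (z = -9 + (4 - 1*(-3)) = -9 + (4 + 3) = -9 + 7 = -2)
o(V, m) = -2
(-9897 + 8*(o(1, H*5 - 3) + 1/17)) - 9364 = (-9897 + 8*(-2 + 1/17)) - 9364 = (-9897 + 8*(-33/17)) - 9364 = (-9897 - 264/17) - 9364 = -168513/17 - 9364 = -327701/17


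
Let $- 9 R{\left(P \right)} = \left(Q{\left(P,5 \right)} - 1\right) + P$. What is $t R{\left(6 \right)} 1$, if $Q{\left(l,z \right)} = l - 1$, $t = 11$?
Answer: $- \frac{110}{9} \approx -12.222$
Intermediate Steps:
$Q{\left(l,z \right)} = -1 + l$
$R{\left(P \right)} = \frac{2}{9} - \frac{2 P}{9}$ ($R{\left(P \right)} = - \frac{\left(\left(-1 + P\right) - 1\right) + P}{9} = - \frac{\left(-2 + P\right) + P}{9} = - \frac{-2 + 2 P}{9} = \frac{2}{9} - \frac{2 P}{9}$)
$t R{\left(6 \right)} 1 = 11 \left(\frac{2}{9} - \frac{4}{3}\right) 1 = 11 \left(- \frac{10}{9}\right) 1 = \left(- \frac{110}{9}\right) 1 = - \frac{110}{9}$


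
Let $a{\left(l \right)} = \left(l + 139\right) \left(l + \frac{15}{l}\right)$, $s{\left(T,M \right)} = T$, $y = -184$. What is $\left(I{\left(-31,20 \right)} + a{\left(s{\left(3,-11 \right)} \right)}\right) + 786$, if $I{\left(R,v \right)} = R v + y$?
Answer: $1118$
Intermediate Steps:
$I{\left(R,v \right)} = -184 + R v$ ($I{\left(R,v \right)} = R v - 184 = -184 + R v$)
$a{\left(l \right)} = \left(139 + l\right) \left(l + \frac{15}{l}\right)$
$\left(I{\left(-31,20 \right)} + a{\left(s{\left(3,-11 \right)} \right)}\right) + 786 = \left(\left(-184 - 620\right) + \left(15 + 3^{2} + 139 \cdot 3 + \frac{2085}{3}\right)\right) + 786 = \left(\left(-184 - 620\right) + \left(15 + 9 + 417 + 2085 \cdot \frac{1}{3}\right)\right) + 786 = \left(-804 + \left(15 + 9 + 417 + 695\right)\right) + 786 = \left(-804 + 1136\right) + 786 = 332 + 786 = 1118$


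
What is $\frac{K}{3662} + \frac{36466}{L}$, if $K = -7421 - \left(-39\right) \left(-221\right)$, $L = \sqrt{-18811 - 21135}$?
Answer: $- \frac{8020}{1831} - \frac{18233 i \sqrt{39946}}{19973} \approx -4.3801 - 182.45 i$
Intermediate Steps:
$L = i \sqrt{39946}$ ($L = \sqrt{-39946} = i \sqrt{39946} \approx 199.86 i$)
$K = -16040$ ($K = -7421 - 8619 = -16040$)
$\frac{K}{3662} + \frac{36466}{L} = - \frac{16040}{3662} + \frac{36466}{i \sqrt{39946}} = \left(-16040\right) \frac{1}{3662} + 36466 \left(- \frac{i \sqrt{39946}}{39946}\right) = - \frac{8020}{1831} - \frac{18233 i \sqrt{39946}}{19973}$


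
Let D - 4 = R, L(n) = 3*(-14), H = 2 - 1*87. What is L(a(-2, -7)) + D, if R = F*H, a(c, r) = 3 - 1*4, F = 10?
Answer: -888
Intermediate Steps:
a(c, r) = -1 (a(c, r) = 3 - 4 = -1)
H = -85 (H = 2 - 87 = -85)
L(n) = -42
R = -850 (R = 10*(-85) = -850)
D = -846 (D = 4 - 850 = -846)
L(a(-2, -7)) + D = -42 - 846 = -888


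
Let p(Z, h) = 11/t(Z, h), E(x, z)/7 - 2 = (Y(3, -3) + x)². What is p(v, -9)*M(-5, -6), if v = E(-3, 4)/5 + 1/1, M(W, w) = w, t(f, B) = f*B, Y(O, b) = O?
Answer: 110/57 ≈ 1.9298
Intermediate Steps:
t(f, B) = B*f
E(x, z) = 14 + 7*(3 + x)²
v = 19/5 (v = (14 + 7*(3 - 3)²)/5 + 1/1 = (14 + 7*0²)*(⅕) + 1*1 = (14 + 7*0)*(⅕) + 1 = (14 + 0)*(⅕) + 1 = 14*(⅕) + 1 = 14/5 + 1 = 19/5 ≈ 3.8000)
p(Z, h) = 11/(Z*h) (p(Z, h) = 11/((h*Z)) = 11/((Z*h)) = 11*(1/(Z*h)) = 11/(Z*h))
p(v, -9)*M(-5, -6) = (11/((19/5)*(-9)))*(-6) = (11*(5/19)*(-⅑))*(-6) = -55/171*(-6) = 110/57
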